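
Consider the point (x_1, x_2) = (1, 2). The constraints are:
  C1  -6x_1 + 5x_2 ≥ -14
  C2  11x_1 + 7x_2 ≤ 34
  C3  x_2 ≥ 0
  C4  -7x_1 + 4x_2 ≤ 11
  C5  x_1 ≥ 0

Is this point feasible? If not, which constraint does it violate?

feasible

C1: 4 ≥ -14 ✓
C2: 25 ≤ 34 ✓
C3: 2 ≥ 0 ✓
C4: 1 ≤ 11 ✓
C5: 1 ≥ 0 ✓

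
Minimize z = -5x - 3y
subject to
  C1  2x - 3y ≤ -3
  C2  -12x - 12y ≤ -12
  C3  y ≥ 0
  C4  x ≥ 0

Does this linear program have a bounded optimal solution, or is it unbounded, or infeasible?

From the feasible point (0, 1), moving in the direction (0, 1) keeps every constraint satisfied while z decreases without bound.

unbounded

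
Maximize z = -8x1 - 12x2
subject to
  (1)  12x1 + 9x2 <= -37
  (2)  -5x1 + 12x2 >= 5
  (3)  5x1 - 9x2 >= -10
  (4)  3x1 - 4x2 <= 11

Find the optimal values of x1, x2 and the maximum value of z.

x1 = -5, x2 = -5/3, maximum z = 60

At the optimal vertex, -5x1 + 12x2 = 5 and 5x1 - 9x2 = -10.
Solving simultaneously gives x1 = -5, x2 = -5/3.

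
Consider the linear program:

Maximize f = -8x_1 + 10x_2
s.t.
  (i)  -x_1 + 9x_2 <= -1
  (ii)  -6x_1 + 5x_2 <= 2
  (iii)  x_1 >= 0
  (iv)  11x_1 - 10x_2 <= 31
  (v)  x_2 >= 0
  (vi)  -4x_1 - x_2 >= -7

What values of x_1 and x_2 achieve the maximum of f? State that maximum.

Corner points and f = -8x_1 + 10x_2:
  (1, 0) → f = -8
  (64/37, 3/37) → f = -482/37
  (7/4, 0) → f = -14

x_1 = 1, x_2 = 0, maximum f = -8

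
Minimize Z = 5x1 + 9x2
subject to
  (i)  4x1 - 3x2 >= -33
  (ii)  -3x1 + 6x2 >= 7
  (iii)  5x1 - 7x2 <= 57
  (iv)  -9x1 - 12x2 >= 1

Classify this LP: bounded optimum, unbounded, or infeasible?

Vertices and Z = 5x1 + 9x2:
  (-59/5, -71/15) → Z = -508/5
  (-133/25, 293/75) → Z = 214/25
  (-1, 2/3) → Z = 1
The feasible region has finitely many vertices and no improving ray; the minimum is -508/5 at (-59/5, -71/15).

bounded optimum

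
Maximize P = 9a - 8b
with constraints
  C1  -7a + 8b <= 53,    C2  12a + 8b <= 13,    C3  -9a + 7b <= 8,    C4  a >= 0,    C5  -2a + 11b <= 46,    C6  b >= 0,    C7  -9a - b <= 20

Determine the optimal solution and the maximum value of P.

Feasible corners and P = 9a - 8b:
  (9/52, 71/52) → P = -487/52
  (13/12, 0) → P = 39/4
  (0, 8/7) → P = -64/7
  (0, 0) → P = 0

At the optimal vertex, 12a + 8b = 13 and b = 0.
Solving simultaneously gives a = 13/12, b = 0.

a = 13/12, b = 0, maximum P = 39/4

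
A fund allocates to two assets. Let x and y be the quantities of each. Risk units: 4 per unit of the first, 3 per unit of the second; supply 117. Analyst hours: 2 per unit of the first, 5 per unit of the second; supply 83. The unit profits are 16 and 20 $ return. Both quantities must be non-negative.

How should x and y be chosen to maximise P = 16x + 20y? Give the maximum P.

x = 24, y = 7, maximum P = 524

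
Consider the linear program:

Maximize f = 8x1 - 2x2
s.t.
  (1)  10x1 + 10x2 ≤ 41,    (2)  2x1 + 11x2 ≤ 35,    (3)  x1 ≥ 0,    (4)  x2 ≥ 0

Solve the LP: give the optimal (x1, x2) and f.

Vertices and f = 8x1 - 2x2:
  (101/90, 134/45) → f = 136/45
  (41/10, 0) → f = 164/5
  (0, 35/11) → f = -70/11
  (0, 0) → f = 0

x1 = 41/10, x2 = 0, maximum f = 164/5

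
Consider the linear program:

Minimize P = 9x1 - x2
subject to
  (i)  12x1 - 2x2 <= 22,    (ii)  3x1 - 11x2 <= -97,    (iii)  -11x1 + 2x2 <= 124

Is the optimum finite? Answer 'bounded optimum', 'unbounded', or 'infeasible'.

Extreme points and P = 9x1 - x2:
  (218/63, 205/21) → P = 449/21
  (146, 865) → P = 449
  (-234/23, 139/23) → P = -2245/23
The feasible region has finitely many vertices and no improving ray; the minimum is -2245/23 at (-234/23, 139/23).

bounded optimum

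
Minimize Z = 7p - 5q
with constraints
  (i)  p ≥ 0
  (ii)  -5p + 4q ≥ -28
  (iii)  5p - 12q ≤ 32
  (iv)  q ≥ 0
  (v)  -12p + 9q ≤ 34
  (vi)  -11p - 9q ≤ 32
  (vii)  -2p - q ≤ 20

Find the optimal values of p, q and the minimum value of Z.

Feasible corners and Z = 7p - 5q:
  (0, 0) → Z = 0
  (0, 34/9) → Z = -170/9
  (28/5, 0) → Z = 196/5
The feasible region is unbounded (it extends along (3, 4), (4, 5)), but Z strictly increases along every unbounded feasible direction, so there is no improving ray and the minimum is attained at a vertex.

p = 0, q = 34/9, minimum Z = -170/9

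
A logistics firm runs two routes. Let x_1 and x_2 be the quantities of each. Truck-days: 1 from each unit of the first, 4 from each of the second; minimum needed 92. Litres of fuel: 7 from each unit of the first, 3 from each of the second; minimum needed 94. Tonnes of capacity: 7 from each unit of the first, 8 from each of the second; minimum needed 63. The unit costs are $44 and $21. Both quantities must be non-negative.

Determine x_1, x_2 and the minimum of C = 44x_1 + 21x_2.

Feasible corners and C = 44x_1 + 21x_2:
  (0, 94/3) → C = 658
  (92, 0) → C = 4048
  (4, 22) → C = 638
The feasible region is unbounded (it extends along (0, 1), (1, 0)), but C strictly increases along every unbounded feasible direction, so there is no improving ray and the minimum is attained at a vertex.

The optimum lies where x_1 + 4x_2 = 92 and 7x_1 + 3x_2 = 94.
Solving simultaneously gives x_1 = 4, x_2 = 22.

x_1 = 4, x_2 = 22, minimum C = 638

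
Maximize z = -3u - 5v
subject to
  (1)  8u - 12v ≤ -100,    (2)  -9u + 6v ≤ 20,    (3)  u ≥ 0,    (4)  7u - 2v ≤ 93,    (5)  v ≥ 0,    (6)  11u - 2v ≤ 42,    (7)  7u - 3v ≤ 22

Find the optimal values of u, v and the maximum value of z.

u = 6, v = 37/3, maximum z = -239/3

Extreme points and z = -3u - 5v:
  (6, 37/3) → z = -239/3
  (176/29, 359/29) → z = -2323/29
  (73/12, 299/24) → z = -1933/24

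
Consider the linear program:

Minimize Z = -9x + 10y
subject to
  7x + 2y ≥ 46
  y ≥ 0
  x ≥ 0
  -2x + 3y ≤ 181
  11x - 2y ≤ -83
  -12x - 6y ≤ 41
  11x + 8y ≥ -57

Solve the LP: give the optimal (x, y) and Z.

Feasible corners and Z = -9x + 10y:
  (0, 181/3) → Z = 1810/3
  (0, 83/2) → Z = 415
  (113/29, 1825/29) → Z = 17233/29

x = 0, y = 83/2, minimum Z = 415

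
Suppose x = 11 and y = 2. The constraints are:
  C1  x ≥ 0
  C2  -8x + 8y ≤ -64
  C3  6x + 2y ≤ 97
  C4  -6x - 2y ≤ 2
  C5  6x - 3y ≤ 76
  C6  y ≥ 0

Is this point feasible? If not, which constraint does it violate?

C1: 11 ≥ 0 ✓
C2: -72 ≤ -64 ✓
C3: 70 ≤ 97 ✓
C4: -70 ≤ 2 ✓
C5: 60 ≤ 76 ✓
C6: 2 ≥ 0 ✓

feasible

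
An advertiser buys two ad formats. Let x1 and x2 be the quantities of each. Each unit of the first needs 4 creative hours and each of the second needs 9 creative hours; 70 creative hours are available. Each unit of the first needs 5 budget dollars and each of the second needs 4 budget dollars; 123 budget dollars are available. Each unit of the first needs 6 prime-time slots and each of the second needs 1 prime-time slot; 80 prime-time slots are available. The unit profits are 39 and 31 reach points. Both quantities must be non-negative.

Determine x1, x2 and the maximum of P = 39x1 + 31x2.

x1 = 13, x2 = 2, maximum P = 569

Corner points and P = 39x1 + 31x2:
  (0, 0) → P = 0
  (0, 70/9) → P = 2170/9
  (40/3, 0) → P = 520
  (13, 2) → P = 569

The optimum lies where 4x1 + 9x2 = 70 and 6x1 + x2 = 80.
Solving simultaneously gives x1 = 13, x2 = 2.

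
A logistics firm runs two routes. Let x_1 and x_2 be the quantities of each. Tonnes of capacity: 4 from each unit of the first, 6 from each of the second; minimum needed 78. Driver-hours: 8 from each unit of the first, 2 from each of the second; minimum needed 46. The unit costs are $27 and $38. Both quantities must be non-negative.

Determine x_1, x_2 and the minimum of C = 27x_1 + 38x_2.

x_1 = 3, x_2 = 11, minimum C = 499

Vertices and C = 27x_1 + 38x_2:
  (0, 23) → C = 874
  (39/2, 0) → C = 1053/2
  (3, 11) → C = 499
The feasible region is unbounded (it extends along (0, 1), (1, 0)), but C strictly increases along every unbounded feasible direction, so there is no improving ray and the minimum is attained at a vertex.

The binding constraints are 4x_1 + 6x_2 = 78 and 8x_1 + 2x_2 = 46.
Solving simultaneously gives x_1 = 3, x_2 = 11.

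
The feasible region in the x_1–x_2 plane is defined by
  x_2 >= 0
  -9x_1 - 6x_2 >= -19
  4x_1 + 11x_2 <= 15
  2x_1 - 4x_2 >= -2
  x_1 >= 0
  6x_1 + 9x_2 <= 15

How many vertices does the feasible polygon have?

5

Of the 15 pairwise boundary intersections, those satisfying every inequality are:
  (19/9, 0)
  (0, 0)
  (9/5, 7/15)
  (1, 1)
  (0, 1/2)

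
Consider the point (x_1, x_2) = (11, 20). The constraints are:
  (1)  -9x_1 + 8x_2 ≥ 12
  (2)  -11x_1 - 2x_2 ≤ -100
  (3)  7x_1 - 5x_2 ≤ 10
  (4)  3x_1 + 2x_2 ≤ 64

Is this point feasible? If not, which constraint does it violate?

not feasible — violates (4)

Constraint (4): 3x_1 + 2x_2 = 73, which is not ≤ 64. All other constraints are satisfied.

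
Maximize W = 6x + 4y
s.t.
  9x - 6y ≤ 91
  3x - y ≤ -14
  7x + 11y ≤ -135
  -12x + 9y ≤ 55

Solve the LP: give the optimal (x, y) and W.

x = -289/40, y = -307/40, maximum W = -1481/20

Corner points and W = 6x + 4y:
  (-175/9, -133/3) → W = -294
  (-289/40, -307/40) → W = -1481/20
  (-28/3, -19/3) → W = -244/3
The feasible region is unbounded (it extends along (-3, -4), (-2, -3)), but W strictly decreases along every unbounded feasible direction, so there is no improving ray and the maximum is attained at a vertex.

At the optimal vertex, 3x - y = -14 and 7x + 11y = -135.
Solving simultaneously gives x = -289/40, y = -307/40.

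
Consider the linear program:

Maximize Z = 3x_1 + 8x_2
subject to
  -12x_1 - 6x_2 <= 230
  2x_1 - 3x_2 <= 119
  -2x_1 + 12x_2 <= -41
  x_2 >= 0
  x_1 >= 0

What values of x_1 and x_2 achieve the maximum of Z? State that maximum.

x_1 = 145/2, x_2 = 26/3, maximum Z = 1721/6

Extreme points and Z = 3x_1 + 8x_2:
  (145/2, 26/3) → Z = 1721/6
  (119/2, 0) → Z = 357/2
  (41/2, 0) → Z = 123/2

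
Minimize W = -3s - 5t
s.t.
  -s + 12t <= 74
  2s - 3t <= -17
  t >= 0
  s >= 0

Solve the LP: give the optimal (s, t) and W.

s = 6/7, t = 131/21, minimum W = -709/21

Feasible corners and W = -3s - 5t:
  (6/7, 131/21) → W = -709/21
  (0, 37/6) → W = -185/6
  (0, 17/3) → W = -85/3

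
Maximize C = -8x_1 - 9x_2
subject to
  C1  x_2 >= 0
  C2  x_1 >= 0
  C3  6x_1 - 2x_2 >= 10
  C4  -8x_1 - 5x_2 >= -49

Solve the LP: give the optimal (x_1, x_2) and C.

Feasible corners and C = -8x_1 - 9x_2:
  (5/3, 0) → C = -40/3
  (49/8, 0) → C = -49
  (74/23, 107/23) → C = -1555/23

The optimum lies where x_2 = 0 and 6x_1 - 2x_2 = 10.
Solving simultaneously gives x_1 = 5/3, x_2 = 0.

x_1 = 5/3, x_2 = 0, maximum C = -40/3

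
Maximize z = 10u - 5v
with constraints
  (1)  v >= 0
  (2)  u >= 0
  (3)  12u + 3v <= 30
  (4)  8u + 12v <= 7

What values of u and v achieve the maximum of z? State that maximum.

Feasible corners and z = 10u - 5v:
  (0, 0) → z = 0
  (7/8, 0) → z = 35/4
  (0, 7/12) → z = -35/12

At the optimal vertex, v = 0 and 8u + 12v = 7.
Solving simultaneously gives u = 7/8, v = 0.

u = 7/8, v = 0, maximum z = 35/4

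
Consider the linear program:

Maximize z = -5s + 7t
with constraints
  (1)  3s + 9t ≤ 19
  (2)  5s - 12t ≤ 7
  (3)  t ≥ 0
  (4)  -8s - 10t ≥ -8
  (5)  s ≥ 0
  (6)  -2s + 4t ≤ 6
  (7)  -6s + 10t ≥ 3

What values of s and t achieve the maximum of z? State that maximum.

s = 0, t = 4/5, maximum z = 28/5

Vertices and z = -5s + 7t:
  (0, 4/5) → z = 28/5
  (5/14, 18/35) → z = 127/70
  (0, 3/10) → z = 21/10

The binding constraints are -8s - 10t = -8 and s = 0.
Solving simultaneously gives s = 0, t = 4/5.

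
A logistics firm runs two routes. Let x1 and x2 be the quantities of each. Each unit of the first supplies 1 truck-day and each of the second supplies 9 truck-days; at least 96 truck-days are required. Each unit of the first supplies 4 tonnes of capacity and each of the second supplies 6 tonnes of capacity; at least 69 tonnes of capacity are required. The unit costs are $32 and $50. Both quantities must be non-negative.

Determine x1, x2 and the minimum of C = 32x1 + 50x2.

Feasible corners and C = 32x1 + 50x2:
  (0, 23/2) → C = 575
  (96, 0) → C = 3072
  (3/2, 21/2) → C = 573
The feasible region is unbounded (it extends along (0, 1), (1, 0)), but C strictly increases along every unbounded feasible direction, so there is no improving ray and the minimum is attained at a vertex.

x1 = 3/2, x2 = 21/2, minimum C = 573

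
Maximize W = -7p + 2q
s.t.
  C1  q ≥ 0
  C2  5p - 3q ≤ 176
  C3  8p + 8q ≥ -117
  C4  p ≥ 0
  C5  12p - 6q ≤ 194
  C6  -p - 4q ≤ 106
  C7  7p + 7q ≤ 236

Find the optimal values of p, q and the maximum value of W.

p = 0, q = 236/7, maximum W = 472/7

Feasible corners and W = -7p + 2q:
  (0, 0) → W = 0
  (97/6, 0) → W = -679/6
  (0, 236/7) → W = 472/7
  (1387/63, 737/63) → W = -915/7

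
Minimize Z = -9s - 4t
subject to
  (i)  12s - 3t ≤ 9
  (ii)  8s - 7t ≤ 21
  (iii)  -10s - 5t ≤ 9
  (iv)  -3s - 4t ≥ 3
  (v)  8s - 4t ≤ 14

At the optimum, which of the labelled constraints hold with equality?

(i) and (iv)

Feasible corners and Z = -9s - 4t:
  (1/5, -11/5) → Z = 7
  (9/19, -21/19) → Z = 3/19
  (-21/25, -3/25) → Z = 201/25

The minimum is at (9/19, -21/19). Substituting into each constraint, equality holds for (i) and (iv); the remaining constraints have slack.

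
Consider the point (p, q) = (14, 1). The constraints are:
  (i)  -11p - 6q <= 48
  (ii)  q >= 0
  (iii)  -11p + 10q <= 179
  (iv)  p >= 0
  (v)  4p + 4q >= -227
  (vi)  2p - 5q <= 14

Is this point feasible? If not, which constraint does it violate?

not feasible — violates (vi)

Constraint (vi): 2p - 5q = 23, which is not ≤ 14. All other constraints are satisfied.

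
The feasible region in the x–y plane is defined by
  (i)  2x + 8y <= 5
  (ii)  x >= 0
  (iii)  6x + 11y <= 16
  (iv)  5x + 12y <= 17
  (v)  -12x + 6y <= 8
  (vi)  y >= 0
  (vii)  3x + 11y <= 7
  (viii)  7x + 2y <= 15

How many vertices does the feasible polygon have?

5

Pairwise boundary intersections that survive every other constraint:
  (0, 5/8)
  (1/2, 1/2)
  (0, 0)
  (15/7, 0)
  (151/71, 4/71)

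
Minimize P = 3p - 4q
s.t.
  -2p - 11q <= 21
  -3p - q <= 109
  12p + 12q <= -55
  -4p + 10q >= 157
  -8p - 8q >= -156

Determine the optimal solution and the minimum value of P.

The optimum lies where -3p - q = 109 and 12p + 12q = -55.
Solving simultaneously gives p = -1253/24, q = 381/8.

p = -1253/24, q = 381/8, minimum P = -2777/8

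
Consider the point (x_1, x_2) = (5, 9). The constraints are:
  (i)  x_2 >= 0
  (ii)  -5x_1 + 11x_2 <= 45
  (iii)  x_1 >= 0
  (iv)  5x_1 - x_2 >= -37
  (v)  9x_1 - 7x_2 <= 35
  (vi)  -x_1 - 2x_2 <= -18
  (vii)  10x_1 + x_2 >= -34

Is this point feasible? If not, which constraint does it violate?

Constraint (ii): -5x_1 + 11x_2 = 74, which is not ≤ 45. All other constraints are satisfied.

not feasible — violates (ii)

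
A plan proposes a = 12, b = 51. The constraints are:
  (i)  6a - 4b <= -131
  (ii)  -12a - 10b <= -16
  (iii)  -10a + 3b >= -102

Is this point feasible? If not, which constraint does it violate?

feasible

(i): -132 ≤ -131 ✓
(ii): -654 ≤ -16 ✓
(iii): 33 ≥ -102 ✓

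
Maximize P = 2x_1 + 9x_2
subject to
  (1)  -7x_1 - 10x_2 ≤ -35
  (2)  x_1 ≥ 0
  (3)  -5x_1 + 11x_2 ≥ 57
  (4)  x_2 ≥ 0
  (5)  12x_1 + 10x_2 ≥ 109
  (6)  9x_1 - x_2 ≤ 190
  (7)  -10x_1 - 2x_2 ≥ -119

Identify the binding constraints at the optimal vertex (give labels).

Feasible corners and P = 2x_1 + 9x_2:
  (0, 109/10) → P = 981/10
  (0, 119/2) → P = 1071/2
  (629/182, 1229/182) → P = 12319/182
  (239/24, 233/24) → P = 2575/24

The maximum is at (0, 119/2). Substituting into each constraint, equality holds for (2) and (7); the remaining constraints have slack.

(2) and (7)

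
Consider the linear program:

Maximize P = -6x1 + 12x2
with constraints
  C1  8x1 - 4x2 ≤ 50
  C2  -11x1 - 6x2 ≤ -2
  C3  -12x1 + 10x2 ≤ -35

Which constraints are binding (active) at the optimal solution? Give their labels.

Feasible corners and P = -6x1 + 12x2:
  (77/23, -267/46) → P = -2064/23
  (45/4, 10) → P = 105/2
  (115/91, -361/182) → P = -408/13

The maximum is at (45/4, 10). Substituting into each constraint, equality holds for C1 and C3; the remaining constraints have slack.

C1 and C3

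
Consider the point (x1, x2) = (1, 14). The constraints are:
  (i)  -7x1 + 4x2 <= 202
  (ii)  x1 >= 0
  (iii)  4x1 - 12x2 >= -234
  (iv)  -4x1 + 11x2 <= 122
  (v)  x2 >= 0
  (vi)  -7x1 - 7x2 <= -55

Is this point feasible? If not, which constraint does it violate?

Constraint (iv): -4x1 + 11x2 = 150, which is not ≤ 122. All other constraints are satisfied.

not feasible — violates (iv)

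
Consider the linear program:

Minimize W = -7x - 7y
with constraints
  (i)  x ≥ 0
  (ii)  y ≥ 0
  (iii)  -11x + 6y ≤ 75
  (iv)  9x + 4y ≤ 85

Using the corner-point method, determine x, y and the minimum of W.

Feasible corners and W = -7x - 7y:
  (0, 0) → W = 0
  (0, 25/2) → W = -175/2
  (85/9, 0) → W = -595/9
  (15/7, 115/7) → W = -130

At the optimal vertex, -11x + 6y = 75 and 9x + 4y = 85.
Solving simultaneously gives x = 15/7, y = 115/7.

x = 15/7, y = 115/7, minimum W = -130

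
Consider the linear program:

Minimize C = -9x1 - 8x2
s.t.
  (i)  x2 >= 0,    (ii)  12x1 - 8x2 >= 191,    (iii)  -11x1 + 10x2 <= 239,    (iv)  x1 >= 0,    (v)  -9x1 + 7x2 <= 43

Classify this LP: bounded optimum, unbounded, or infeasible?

unbounded

From the feasible point (191/12, 0), moving in the direction (10, 11) keeps every constraint satisfied while C decreases without bound.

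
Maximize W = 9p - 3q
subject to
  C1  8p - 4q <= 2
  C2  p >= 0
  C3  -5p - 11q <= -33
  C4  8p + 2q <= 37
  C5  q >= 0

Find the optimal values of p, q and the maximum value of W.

Feasible corners and W = 9p - 3q:
  (77/54, 127/54) → W = 52/9
  (19/6, 35/6) → W = 11
  (0, 3) → W = -9
  (0, 37/2) → W = -111/2

The binding constraints are 8p - 4q = 2 and 8p + 2q = 37.
Solving simultaneously gives p = 19/6, q = 35/6.

p = 19/6, q = 35/6, maximum W = 11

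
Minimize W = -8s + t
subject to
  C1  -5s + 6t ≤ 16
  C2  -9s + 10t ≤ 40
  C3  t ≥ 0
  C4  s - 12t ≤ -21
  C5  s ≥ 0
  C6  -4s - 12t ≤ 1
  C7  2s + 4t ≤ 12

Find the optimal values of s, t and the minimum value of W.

Vertices and W = -8s + t:
  (0, 8/3) → W = 8/3
  (1/4, 23/8) → W = 7/8
  (0, 7/4) → W = 7/4
  (15/7, 27/14) → W = -213/14

The optimum lies where s - 12t = -21 and 2s + 4t = 12.
Solving simultaneously gives s = 15/7, t = 27/14.

s = 15/7, t = 27/14, minimum W = -213/14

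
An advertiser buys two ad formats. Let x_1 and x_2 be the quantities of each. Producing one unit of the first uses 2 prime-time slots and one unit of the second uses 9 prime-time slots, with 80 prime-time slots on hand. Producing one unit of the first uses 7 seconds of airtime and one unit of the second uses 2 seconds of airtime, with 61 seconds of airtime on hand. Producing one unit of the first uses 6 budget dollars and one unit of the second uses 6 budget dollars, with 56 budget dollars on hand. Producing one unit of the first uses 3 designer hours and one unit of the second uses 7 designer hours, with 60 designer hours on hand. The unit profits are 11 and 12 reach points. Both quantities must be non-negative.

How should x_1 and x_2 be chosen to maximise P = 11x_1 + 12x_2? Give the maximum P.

The optimum lies where 6x_1 + 6x_2 = 56 and 3x_1 + 7x_2 = 60.
Solving simultaneously gives x_1 = 4/3, x_2 = 8.

x_1 = 4/3, x_2 = 8, maximum P = 332/3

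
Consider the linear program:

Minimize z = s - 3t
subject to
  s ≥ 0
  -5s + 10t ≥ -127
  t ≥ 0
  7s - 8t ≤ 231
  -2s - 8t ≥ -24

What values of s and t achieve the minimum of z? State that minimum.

s = 0, t = 3, minimum z = -9

Vertices and z = s - 3t:
  (0, 0) → z = 0
  (0, 3) → z = -9
  (12, 0) → z = 12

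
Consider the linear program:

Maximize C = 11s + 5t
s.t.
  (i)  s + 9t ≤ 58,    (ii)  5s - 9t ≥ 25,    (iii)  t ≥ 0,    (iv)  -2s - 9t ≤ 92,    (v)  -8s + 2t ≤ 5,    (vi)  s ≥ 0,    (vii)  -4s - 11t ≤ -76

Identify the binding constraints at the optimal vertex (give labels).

(i) and (iii)

Corner points and C = 11s + 5t:
  (83/6, 265/54) → C = 4771/27
  (58, 0) → C = 638
  (137/13, 40/13) → C = 1707/13
  (19, 0) → C = 209

The maximum is at (58, 0). Substituting into each constraint, equality holds for (i) and (iii); the remaining constraints have slack.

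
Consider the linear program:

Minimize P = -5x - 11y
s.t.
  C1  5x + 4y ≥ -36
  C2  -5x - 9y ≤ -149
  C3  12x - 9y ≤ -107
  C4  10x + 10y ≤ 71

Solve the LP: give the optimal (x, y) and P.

Extreme points and P = -5x - 11y:
  (-184/5, 37) → P = -223
  (-322/5, 143/2) → P = -929/2
  (-851/40, 227/8) → P = -823/4

The binding constraints are 5x + 4y = -36 and 10x + 10y = 71.
Solving simultaneously gives x = -322/5, y = 143/2.

x = -322/5, y = 143/2, minimum P = -929/2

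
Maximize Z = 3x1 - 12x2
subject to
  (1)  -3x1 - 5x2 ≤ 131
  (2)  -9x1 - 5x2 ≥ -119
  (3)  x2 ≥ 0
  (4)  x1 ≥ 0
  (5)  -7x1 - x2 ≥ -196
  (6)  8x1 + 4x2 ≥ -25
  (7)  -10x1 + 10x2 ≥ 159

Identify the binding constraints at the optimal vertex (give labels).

(4) and (7)

Feasible corners and Z = 3x1 - 12x2:
  (0, 119/5) → Z = -1428/5
  (79/28, 2621/140) → Z = -30267/140
  (0, 159/10) → Z = -954/5

The maximum is at (0, 159/10). Substituting into each constraint, equality holds for (4) and (7); the remaining constraints have slack.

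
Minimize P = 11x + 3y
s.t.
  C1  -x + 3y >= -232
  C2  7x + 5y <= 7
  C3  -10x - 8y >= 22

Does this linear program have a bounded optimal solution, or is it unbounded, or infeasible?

From the feasible point (1181/26, -1617/26), moving in the direction (-3, -1) keeps every constraint satisfied while P decreases without bound.

unbounded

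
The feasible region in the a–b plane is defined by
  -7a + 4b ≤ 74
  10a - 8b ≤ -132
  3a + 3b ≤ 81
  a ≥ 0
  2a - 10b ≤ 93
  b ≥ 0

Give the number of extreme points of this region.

The feasible vertices (each the meet of two boundaries and inside every other half-plane) are:
  (34/11, 263/11)
  (0, 37/2)
  (14/3, 67/3)
  (0, 33/2)

4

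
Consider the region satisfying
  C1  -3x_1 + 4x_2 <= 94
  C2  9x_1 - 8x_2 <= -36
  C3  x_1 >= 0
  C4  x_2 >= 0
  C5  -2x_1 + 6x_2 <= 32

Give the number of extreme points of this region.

Of the 10 pairwise boundary intersections, those satisfying every inequality are:
  (0, 9/2)
  (20/19, 108/19)
  (0, 16/3)

3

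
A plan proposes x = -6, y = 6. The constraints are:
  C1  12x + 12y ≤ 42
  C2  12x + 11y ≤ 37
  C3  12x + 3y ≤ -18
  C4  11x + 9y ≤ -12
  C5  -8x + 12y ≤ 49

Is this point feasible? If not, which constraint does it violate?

Constraint C5: -8x + 12y = 120, which is not ≤ 49. All other constraints are satisfied.

not feasible — violates C5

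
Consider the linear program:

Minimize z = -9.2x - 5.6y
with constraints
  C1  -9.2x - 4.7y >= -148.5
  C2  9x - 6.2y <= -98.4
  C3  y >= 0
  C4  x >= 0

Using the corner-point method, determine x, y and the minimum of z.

Corner points and z = -9.2x - 5.6y:
  (22911/4967, 112089/4967) → z = -4192398/24835
  (0, 1485/47) → z = -8316/47
  (0, 492/31) → z = -13776/155

The optimum lies where -9.2x - 4.7y = -148.5 and x = 0.
Solving simultaneously gives x = 0, y = 1485/47.

x = 0, y = 1485/47, minimum z = -8316/47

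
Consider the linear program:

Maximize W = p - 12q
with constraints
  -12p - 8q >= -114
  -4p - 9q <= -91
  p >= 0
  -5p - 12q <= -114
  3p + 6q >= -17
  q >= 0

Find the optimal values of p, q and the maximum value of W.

p = 149/38, q = 159/19, maximum W = -193/2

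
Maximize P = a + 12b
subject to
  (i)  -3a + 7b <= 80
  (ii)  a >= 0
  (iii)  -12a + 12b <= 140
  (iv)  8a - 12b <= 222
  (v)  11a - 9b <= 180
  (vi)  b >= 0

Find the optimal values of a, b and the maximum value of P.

Corner points and P = a + 12b:
  (0, 80/7) → P = 960/7
  (198/5, 142/5) → P = 1902/5
  (0, 0) → P = 0
  (180/11, 0) → P = 180/11

The optimum lies where -3a + 7b = 80 and 11a - 9b = 180.
Solving simultaneously gives a = 198/5, b = 142/5.

a = 198/5, b = 142/5, maximum P = 1902/5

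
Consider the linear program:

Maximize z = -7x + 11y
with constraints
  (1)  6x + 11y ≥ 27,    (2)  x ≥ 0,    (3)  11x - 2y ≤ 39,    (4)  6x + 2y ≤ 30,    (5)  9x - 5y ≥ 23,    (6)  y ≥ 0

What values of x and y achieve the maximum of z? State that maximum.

x = 149/37, y = 98/37, maximum z = 35/37

Feasible corners and z = -7x + 11y:
  (69/19, 9/19) → z = -384/19
  (388/129, 35/43) → z = -1561/129
  (149/37, 98/37) → z = 35/37

The optimum lies where 11x - 2y = 39 and 9x - 5y = 23.
Solving simultaneously gives x = 149/37, y = 98/37.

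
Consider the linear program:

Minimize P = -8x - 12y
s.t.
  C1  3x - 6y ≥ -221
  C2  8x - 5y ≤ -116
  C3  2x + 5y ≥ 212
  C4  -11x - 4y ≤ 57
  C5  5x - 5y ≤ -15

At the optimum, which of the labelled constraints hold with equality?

Extreme points and P = -8x - 12y:
  (409/33, 1420/33) → P = -20312/33
  (167/27, 1078/27) → P = -14272/27
  (48/5, 964/25) → P = -13488/25

The minimum is at (409/33, 1420/33). Substituting into each constraint, equality holds for C1 and C2; the remaining constraints have slack.

C1 and C2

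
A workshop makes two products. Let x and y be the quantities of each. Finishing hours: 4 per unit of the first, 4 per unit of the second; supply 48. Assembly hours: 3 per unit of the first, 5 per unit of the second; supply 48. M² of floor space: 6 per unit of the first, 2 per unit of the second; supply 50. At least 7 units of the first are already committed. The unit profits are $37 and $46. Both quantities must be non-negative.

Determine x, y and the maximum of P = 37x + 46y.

x = 7, y = 4, maximum P = 443

Feasible corners and P = 37x + 46y:
  (25/3, 0) → P = 925/3
  (7, 0) → P = 259
  (7, 4) → P = 443

The binding constraints are 6x + 2y = 50 and x = 7.
Solving simultaneously gives x = 7, y = 4.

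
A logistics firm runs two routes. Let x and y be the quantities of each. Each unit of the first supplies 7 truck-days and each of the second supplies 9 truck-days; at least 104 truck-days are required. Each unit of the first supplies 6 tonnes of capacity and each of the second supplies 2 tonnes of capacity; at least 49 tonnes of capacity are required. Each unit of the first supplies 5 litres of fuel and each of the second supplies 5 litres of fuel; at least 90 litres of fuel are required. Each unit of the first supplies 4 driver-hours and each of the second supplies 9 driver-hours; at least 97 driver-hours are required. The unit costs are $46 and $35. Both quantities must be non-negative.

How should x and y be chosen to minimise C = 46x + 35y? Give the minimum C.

Feasible corners and C = 46x + 35y:
  (0, 49/2) → C = 1715/2
  (97/4, 0) → C = 2231/2
  (13/4, 59/4) → C = 2663/4
  (13, 5) → C = 773
The feasible region is unbounded (it extends along (0, 1), (1, 0)), but C strictly increases along every unbounded feasible direction, so there is no improving ray and the minimum is attained at a vertex.

At the optimal vertex, 6x + 2y = 49 and 5x + 5y = 90.
Solving simultaneously gives x = 13/4, y = 59/4.

x = 13/4, y = 59/4, minimum C = 2663/4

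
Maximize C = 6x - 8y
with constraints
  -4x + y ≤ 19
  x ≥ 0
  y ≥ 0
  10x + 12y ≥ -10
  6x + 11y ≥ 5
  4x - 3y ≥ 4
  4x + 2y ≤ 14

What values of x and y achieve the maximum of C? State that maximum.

x = 7/2, y = 0, maximum C = 21

Extreme points and C = 6x - 8y:
  (1, 0) → C = 6
  (7/2, 0) → C = 21
  (5/2, 2) → C = -1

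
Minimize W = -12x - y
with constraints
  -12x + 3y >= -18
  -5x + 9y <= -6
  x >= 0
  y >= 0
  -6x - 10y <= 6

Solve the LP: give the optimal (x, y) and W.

Feasible corners and W = -12x - y:
  (48/31, 6/31) → W = -582/31
  (3/2, 0) → W = -18
  (6/5, 0) → W = -72/5

x = 48/31, y = 6/31, minimum W = -582/31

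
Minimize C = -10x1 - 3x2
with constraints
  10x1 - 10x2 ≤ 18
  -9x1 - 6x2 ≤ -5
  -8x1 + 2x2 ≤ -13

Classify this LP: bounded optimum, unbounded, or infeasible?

From the feasible point (47/30, -7/30), moving in the direction (10, 10) keeps every constraint satisfied while C decreases without bound.

unbounded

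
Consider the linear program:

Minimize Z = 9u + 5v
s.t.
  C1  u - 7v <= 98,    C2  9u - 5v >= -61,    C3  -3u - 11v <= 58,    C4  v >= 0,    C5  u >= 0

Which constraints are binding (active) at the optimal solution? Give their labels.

Feasible corners and Z = 9u + 5v:
  (98, 0) → Z = 882
  (0, 61/5) → Z = 61
  (0, 0) → Z = 0
The feasible region is unbounded (it extends along (7, 1), (5, 9)), but Z strictly increases along every unbounded feasible direction, so there is no improving ray and the minimum is attained at a vertex.

The minimum is at (0, 0). Substituting into each constraint, equality holds for C4 and C5; the remaining constraints have slack.

C4 and C5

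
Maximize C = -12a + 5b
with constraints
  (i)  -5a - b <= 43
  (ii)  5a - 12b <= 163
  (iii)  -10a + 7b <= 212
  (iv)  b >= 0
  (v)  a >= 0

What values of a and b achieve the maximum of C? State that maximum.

a = 0, b = 212/7, maximum C = 1060/7

Extreme points and C = -12a + 5b:
  (163/5, 0) → C = -1956/5
  (0, 212/7) → C = 1060/7
  (0, 0) → C = 0
The feasible region is unbounded (it extends along (7, 10), (12, 5)), but C strictly decreases along every unbounded feasible direction, so there is no improving ray and the maximum is attained at a vertex.

At the optimal vertex, -10a + 7b = 212 and a = 0.
Solving simultaneously gives a = 0, b = 212/7.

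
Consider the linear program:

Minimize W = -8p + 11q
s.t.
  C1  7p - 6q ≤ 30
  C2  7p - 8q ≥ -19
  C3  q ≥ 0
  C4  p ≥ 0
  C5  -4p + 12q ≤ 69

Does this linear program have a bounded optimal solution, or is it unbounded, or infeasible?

Feasible corners and W = -8p + 11q:
  (30/7, 0) → W = -240/7
  (129/10, 201/20) → W = 147/20
  (0, 19/8) → W = 209/8
  (81/13, 407/52) → W = 145/4
  (0, 0) → W = 0
The feasible region has finitely many vertices and no improving ray; the minimum is -240/7 at (30/7, 0).

bounded optimum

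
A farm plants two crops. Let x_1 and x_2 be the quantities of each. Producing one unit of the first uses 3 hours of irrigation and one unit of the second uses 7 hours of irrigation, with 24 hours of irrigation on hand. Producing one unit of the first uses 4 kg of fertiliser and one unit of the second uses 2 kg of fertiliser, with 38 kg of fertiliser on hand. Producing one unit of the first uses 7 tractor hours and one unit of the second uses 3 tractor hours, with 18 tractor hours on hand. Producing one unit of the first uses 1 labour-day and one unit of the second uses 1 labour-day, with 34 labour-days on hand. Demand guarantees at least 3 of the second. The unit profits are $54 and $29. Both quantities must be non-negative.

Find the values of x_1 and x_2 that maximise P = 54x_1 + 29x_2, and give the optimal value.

x_1 = 1, x_2 = 3, maximum P = 141

Vertices and P = 54x_1 + 29x_2:
  (0, 24/7) → P = 696/7
  (0, 3) → P = 87
  (1, 3) → P = 141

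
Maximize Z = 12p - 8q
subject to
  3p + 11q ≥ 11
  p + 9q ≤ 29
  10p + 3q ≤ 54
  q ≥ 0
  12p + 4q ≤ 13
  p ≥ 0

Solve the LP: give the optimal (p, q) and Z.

Extreme points and Z = 12p - 8q:
  (33/40, 31/40) → Z = 37/10
  (0, 1) → Z = -8
  (1/104, 335/104) → Z = -667/26
  (0, 29/9) → Z = -232/9

p = 33/40, q = 31/40, maximum Z = 37/10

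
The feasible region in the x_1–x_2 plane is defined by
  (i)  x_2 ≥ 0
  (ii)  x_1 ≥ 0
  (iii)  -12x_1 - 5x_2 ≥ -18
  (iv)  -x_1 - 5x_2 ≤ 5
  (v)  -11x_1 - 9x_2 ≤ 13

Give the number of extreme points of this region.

3

Of the 10 pairwise boundary intersections, those satisfying every inequality are:
  (0, 0)
  (3/2, 0)
  (0, 18/5)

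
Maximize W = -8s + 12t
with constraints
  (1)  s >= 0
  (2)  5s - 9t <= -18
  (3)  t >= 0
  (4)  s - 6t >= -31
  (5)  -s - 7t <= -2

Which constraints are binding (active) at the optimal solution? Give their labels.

(1) and (4)

Feasible corners and W = -8s + 12t:
  (0, 2) → W = 24
  (0, 31/6) → W = 62
  (57/7, 137/21) → W = 92/7

The maximum is at (0, 31/6). Substituting into each constraint, equality holds for (1) and (4); the remaining constraints have slack.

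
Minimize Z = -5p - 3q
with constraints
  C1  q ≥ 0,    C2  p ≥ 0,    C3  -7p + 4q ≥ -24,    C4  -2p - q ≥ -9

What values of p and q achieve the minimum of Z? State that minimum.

p = 0, q = 9, minimum Z = -27

Feasible corners and Z = -5p - 3q:
  (0, 0) → Z = 0
  (24/7, 0) → Z = -120/7
  (0, 9) → Z = -27
  (4, 1) → Z = -23

At the optimal vertex, p = 0 and -2p - q = -9.
Solving simultaneously gives p = 0, q = 9.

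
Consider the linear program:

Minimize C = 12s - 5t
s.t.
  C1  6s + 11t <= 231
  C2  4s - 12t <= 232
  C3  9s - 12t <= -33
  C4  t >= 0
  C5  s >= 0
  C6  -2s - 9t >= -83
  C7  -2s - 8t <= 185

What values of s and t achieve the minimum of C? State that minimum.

Vertices and C = 12s - 5t:
  (0, 11/4) → C = -55/4
  (233/35, 271/35) → C = 1441/35
  (0, 83/9) → C = -415/9

At the optimal vertex, s = 0 and -2s - 9t = -83.
Solving simultaneously gives s = 0, t = 83/9.

s = 0, t = 83/9, minimum C = -415/9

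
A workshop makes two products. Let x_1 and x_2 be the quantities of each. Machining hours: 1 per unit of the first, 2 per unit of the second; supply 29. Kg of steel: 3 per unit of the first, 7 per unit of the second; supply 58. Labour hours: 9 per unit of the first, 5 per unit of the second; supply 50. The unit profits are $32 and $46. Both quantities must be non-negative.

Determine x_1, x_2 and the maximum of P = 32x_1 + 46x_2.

x_1 = 5/4, x_2 = 31/4, maximum P = 793/2

At the optimal vertex, 3x_1 + 7x_2 = 58 and 9x_1 + 5x_2 = 50.
Solving simultaneously gives x_1 = 5/4, x_2 = 31/4.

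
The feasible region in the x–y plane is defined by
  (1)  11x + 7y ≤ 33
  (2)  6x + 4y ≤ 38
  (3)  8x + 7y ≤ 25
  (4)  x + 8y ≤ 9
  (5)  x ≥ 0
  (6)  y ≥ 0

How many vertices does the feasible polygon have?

The feasible vertices (each the meet of two boundaries and inside every other half-plane) are:
  (8/3, 11/21)
  (3, 0)
  (137/57, 47/57)
  (0, 9/8)
  (0, 0)

5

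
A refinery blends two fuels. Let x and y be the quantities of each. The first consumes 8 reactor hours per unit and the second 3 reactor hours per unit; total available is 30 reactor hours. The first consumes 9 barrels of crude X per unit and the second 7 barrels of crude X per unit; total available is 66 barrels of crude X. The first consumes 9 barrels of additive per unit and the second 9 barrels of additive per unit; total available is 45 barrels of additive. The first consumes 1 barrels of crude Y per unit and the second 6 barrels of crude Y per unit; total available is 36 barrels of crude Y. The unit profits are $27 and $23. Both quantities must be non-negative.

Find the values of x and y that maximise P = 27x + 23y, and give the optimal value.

At the optimal vertex, 8x + 3y = 30 and 9x + 9y = 45.
Solving simultaneously gives x = 3, y = 2.

x = 3, y = 2, maximum P = 127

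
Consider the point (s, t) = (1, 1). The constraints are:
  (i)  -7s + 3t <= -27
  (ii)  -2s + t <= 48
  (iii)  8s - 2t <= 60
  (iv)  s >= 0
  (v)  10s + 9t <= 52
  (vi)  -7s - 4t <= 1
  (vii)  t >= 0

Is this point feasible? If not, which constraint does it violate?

not feasible — violates (i)

Constraint (i): -7s + 3t = -4, which is not ≤ -27. All other constraints are satisfied.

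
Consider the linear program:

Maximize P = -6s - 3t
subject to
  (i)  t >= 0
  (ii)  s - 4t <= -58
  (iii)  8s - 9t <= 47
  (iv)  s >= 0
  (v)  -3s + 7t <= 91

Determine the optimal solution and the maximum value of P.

Extreme points and P = -6s - 3t:
  (710/23, 511/23) → P = -5793/23
  (42/5, 83/5) → P = -501/5
  (1148/29, 869/29) → P = -9495/29

The optimum lies where s - 4t = -58 and -3s + 7t = 91.
Solving simultaneously gives s = 42/5, t = 83/5.

s = 42/5, t = 83/5, maximum P = -501/5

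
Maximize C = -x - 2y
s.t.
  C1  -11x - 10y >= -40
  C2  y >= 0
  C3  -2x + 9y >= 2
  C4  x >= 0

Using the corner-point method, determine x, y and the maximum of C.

Vertices and C = -x - 2y:
  (20/7, 6/7) → C = -32/7
  (0, 4) → C = -8
  (0, 2/9) → C = -4/9

x = 0, y = 2/9, maximum C = -4/9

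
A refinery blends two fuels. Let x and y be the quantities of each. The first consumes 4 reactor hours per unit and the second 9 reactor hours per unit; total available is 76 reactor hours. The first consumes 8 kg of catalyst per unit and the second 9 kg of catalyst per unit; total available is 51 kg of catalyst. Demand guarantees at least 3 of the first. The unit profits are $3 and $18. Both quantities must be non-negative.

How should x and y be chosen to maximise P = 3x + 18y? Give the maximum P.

Feasible corners and P = 3x + 18y:
  (51/8, 0) → P = 153/8
  (3, 0) → P = 9
  (3, 3) → P = 63

x = 3, y = 3, maximum P = 63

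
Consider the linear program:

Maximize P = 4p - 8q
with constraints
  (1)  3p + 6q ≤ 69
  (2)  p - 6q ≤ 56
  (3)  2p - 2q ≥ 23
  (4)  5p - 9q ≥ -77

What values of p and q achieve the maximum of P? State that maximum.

Vertices and P = 4p - 8q:
  (125/4, -33/8) → P = 158
  (46/3, 23/6) → P = 92/3
  (13/5, -89/10) → P = 408/5

p = 125/4, q = -33/8, maximum P = 158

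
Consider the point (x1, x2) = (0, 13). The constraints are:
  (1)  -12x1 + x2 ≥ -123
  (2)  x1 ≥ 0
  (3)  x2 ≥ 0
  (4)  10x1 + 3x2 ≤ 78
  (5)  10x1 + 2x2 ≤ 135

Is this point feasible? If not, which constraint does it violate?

(1): 13 ≥ -123 ✓
(2): 0 ≥ 0 ✓
(3): 13 ≥ 0 ✓
(4): 39 ≤ 78 ✓
(5): 26 ≤ 135 ✓

feasible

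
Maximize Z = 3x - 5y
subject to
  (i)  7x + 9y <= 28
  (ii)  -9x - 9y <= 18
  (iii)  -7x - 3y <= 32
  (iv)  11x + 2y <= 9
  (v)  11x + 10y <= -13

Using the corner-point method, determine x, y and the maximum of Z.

At the optimal vertex, -9x - 9y = 18 and 11x + 2y = 9.
Solving simultaneously gives x = 13/9, y = -31/9.

x = 13/9, y = -31/9, maximum Z = 194/9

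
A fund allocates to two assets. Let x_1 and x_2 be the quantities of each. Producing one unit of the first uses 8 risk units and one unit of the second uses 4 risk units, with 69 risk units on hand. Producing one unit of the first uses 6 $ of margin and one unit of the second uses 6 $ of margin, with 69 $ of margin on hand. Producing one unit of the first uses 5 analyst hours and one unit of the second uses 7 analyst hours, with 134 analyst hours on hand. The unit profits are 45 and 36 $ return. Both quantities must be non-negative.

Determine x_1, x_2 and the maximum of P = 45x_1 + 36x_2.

The optimum lies where 8x_1 + 4x_2 = 69 and 6x_1 + 6x_2 = 69.
Solving simultaneously gives x_1 = 23/4, x_2 = 23/4.

x_1 = 23/4, x_2 = 23/4, maximum P = 1863/4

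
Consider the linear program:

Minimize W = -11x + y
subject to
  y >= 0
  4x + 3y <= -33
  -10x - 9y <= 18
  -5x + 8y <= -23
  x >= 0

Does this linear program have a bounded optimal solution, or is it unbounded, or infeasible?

The boundaries y = 0 and -5x + 8y = -23 meet at (23/5, 0), but that point violates 4x + 3y ≤ -33. Every candidate vertex is excluded by some other constraint, so the feasible region is empty.

infeasible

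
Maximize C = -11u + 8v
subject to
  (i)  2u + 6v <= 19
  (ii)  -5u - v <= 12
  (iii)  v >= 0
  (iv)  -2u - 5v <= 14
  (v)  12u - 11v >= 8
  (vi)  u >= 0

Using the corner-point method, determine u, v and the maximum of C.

Corner points and C = -11u + 8v:
  (19/2, 0) → C = -209/2
  (257/94, 106/47) → C = -1131/94
  (2/3, 0) → C = -22/3

The binding constraints are v = 0 and 12u - 11v = 8.
Solving simultaneously gives u = 2/3, v = 0.

u = 2/3, v = 0, maximum C = -22/3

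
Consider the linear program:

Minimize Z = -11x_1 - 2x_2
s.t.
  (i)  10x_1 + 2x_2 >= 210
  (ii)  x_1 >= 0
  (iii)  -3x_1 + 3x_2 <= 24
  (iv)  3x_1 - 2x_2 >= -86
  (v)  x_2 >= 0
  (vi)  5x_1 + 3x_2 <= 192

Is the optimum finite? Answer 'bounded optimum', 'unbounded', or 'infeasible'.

Corner points and Z = -11x_1 - 2x_2:
  (97/6, 145/6) → Z = -1357/6
  (21, 0) → Z = -231
  (21, 29) → Z = -289
  (192/5, 0) → Z = -2112/5
The feasible region has finitely many vertices and no improving ray; the minimum is -2112/5 at (192/5, 0).

bounded optimum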